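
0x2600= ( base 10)9728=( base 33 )8uq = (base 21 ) 1115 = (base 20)1468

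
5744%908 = 296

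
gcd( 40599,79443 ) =117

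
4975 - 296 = 4679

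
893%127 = 4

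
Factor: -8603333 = -19^1*452807^1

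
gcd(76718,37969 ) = 1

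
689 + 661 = 1350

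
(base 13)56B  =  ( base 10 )934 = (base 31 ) U4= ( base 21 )22A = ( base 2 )1110100110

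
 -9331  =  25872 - 35203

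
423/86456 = 423/86456  =  0.00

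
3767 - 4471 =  - 704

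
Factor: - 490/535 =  - 2^1 * 7^2*107^( - 1) = - 98/107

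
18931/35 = 18931/35 = 540.89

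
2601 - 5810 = -3209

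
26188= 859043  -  832855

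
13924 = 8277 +5647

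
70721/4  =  17680  +  1/4 =17680.25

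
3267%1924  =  1343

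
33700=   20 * 1685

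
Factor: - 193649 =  - 193649^1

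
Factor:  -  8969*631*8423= - 47669454697=- 631^1*8423^1*8969^1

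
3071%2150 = 921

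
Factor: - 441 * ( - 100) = 44100 = 2^2*3^2* 5^2* 7^2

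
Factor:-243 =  - 3^5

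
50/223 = 50/223 = 0.22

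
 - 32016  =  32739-64755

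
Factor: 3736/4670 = 4/5 = 2^2*5^( - 1) 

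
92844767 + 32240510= 125085277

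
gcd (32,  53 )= 1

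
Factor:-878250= - 2^1*3^1*5^3*1171^1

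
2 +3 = 5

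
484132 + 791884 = 1276016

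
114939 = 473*243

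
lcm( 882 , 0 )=0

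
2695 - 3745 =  - 1050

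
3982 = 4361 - 379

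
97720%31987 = 1759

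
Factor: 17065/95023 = 5^1*167^( - 1 )*569^ ( - 1)*3413^1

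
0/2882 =0 = 0.00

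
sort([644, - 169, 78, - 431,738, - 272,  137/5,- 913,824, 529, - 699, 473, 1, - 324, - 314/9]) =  [ - 913,- 699, - 431,-324,  -  272, - 169, - 314/9 , 1,137/5, 78, 473, 529,644, 738 , 824]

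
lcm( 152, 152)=152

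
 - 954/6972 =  - 159/1162  =  - 0.14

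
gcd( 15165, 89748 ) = 9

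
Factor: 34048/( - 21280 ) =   -  8/5 = -2^3*5^(-1) 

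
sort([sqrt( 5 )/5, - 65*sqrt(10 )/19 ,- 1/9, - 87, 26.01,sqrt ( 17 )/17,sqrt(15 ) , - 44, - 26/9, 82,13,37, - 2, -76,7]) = [  -  87, - 76, - 44,  -  65*sqrt(10 ) /19, - 26/9, - 2, - 1/9  ,  sqrt(17)/17, sqrt(5 )/5, sqrt(15 ), 7,13, 26.01, 37,82 ] 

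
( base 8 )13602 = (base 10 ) 6018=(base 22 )C9C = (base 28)7IQ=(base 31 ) 684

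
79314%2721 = 405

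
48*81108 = 3893184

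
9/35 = 9/35  =  0.26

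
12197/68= 179 + 25/68=179.37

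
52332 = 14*3738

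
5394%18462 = 5394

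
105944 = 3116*34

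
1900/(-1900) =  - 1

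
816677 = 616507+200170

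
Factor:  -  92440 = -2^3*5^1*2311^1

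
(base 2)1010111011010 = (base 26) 874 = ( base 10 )5594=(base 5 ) 134334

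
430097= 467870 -37773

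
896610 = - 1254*( - 715 ) 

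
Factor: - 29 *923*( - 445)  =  11911315 = 5^1*13^1*29^1 * 71^1*89^1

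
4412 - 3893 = 519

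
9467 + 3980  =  13447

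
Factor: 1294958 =2^1*7^1 * 17^1*5441^1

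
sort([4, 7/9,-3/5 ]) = [-3/5, 7/9,  4 ]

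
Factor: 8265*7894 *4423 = 288573813930= 2^1*3^1*5^1  *19^1*29^1*3947^1*4423^1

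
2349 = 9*261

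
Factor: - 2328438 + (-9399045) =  - 11727483 =-3^1*37^1*105653^1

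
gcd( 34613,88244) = 1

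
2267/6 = 2267/6 = 377.83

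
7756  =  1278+6478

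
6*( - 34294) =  - 205764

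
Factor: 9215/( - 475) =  - 97/5 = - 5^( - 1 )*97^1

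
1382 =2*691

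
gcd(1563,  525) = 3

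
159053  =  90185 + 68868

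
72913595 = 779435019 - 706521424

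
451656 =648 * 697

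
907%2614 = 907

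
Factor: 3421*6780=2^2*3^1*5^1*11^1*113^1*311^1 = 23194380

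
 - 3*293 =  - 879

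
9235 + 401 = 9636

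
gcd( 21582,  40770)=18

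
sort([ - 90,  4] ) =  [ - 90,4]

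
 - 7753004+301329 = -7451675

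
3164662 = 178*17779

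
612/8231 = 612/8231 = 0.07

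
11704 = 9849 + 1855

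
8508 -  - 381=8889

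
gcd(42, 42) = 42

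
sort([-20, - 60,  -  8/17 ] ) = [ - 60, - 20,-8/17] 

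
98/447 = 98/447 = 0.22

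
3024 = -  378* ( - 8)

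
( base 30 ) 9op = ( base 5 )240340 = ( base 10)8845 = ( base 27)c3g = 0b10001010001101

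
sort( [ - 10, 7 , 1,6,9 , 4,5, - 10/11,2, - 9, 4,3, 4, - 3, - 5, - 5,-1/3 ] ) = [ - 10, - 9, -5, - 5, -3 ,-10/11,- 1/3 , 1,2,3,4, 4, 4,5,6, 7,9]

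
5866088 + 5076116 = 10942204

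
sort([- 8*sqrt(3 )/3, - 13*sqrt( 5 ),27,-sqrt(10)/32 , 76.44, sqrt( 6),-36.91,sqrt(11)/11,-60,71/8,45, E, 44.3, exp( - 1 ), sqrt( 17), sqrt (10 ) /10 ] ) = [ - 60, - 36.91, - 13 * sqrt( 5), - 8*sqrt( 3 )/3,  -  sqrt ( 10)/32,sqrt( 11)/11,sqrt(10)/10, exp(-1),sqrt( 6 ), E, sqrt( 17),71/8, 27, 44.3,45, 76.44] 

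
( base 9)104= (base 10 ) 85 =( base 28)31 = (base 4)1111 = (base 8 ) 125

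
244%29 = 12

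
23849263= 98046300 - 74197037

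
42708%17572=7564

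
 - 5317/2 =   -  5317/2 = - 2658.50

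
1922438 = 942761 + 979677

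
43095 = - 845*( - 51 ) 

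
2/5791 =2/5791  =  0.00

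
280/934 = 140/467 = 0.30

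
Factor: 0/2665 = 0^1=   0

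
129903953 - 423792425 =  - 293888472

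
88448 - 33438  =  55010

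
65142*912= 59409504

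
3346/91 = 478/13=36.77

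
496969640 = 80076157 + 416893483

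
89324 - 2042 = 87282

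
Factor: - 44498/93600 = -22249/46800=-2^( -4) * 3^(  -  2 )*5^(-2 )*  13^(-1)*19^1*1171^1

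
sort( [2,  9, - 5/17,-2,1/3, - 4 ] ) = [- 4,-2, - 5/17, 1/3, 2, 9]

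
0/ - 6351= 0/1 = - 0.00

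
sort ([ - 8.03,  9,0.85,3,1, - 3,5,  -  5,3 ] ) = [  -  8.03, - 5, - 3,0.85, 1,3,3,5,9 ] 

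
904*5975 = 5401400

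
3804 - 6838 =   -  3034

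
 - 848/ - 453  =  848/453 = 1.87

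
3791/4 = 3791/4 = 947.75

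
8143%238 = 51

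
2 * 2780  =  5560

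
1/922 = 1/922 = 0.00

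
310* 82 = 25420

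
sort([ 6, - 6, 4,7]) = [ - 6,4,6,7 ]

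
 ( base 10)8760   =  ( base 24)F50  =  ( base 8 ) 21070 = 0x2238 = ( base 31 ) 93i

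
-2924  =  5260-8184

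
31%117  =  31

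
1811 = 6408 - 4597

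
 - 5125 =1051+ - 6176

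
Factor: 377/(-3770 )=- 1/10= - 2^( - 1)*5^(-1) 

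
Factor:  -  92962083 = -3^1*  349^1*88789^1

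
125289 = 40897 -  - 84392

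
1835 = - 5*( - 367)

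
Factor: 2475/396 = 2^( - 2)*5^2  =  25/4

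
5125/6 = 854 + 1/6= 854.17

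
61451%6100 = 451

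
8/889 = 8/889=0.01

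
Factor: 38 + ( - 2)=2^2 * 3^2 =36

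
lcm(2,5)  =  10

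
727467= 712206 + 15261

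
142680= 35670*4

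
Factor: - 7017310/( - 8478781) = 2^1*5^1*53^(  -  1)*159977^ ( - 1 ) * 701731^1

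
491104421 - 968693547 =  -477589126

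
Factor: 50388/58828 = 3^1*7^(  -  1)  *11^( - 1)*13^1*17^1*19^1*191^( - 1) = 12597/14707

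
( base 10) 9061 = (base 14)3433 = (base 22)IFJ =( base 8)21545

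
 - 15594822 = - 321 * 48582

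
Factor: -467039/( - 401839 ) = 19^1 * 47^1*523^1*401839^ ( - 1)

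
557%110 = 7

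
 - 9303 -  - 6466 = -2837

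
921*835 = 769035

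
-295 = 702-997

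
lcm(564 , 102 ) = 9588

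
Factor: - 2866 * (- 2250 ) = 2^2*3^2*5^3*1433^1 = 6448500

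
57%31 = 26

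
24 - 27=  - 3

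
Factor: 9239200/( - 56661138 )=-2^4 * 3^( - 2 )*5^2*89^ ( - 1 ) * 113^( - 1 )*313^( - 1 )*11549^1 = - 4619600/28330569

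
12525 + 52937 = 65462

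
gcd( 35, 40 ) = 5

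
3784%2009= 1775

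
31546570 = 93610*337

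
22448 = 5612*4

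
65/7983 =65/7983 = 0.01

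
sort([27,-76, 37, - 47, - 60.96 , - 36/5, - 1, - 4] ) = [  -  76, - 60.96, - 47 , - 36/5, - 4, - 1,27,37]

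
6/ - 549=-1+181/183 = - 0.01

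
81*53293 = 4316733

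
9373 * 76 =712348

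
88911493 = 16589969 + 72321524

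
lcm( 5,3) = 15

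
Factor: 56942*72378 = 4121348076 =2^2*3^2*71^1*401^1*4021^1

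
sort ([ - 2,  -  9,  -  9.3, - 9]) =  [ - 9.3, - 9, - 9, - 2 ]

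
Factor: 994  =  2^1*7^1*71^1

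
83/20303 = 83/20303 = 0.00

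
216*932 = 201312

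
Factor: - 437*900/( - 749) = 393300/749  =  2^2*3^2*5^2*7^ ( - 1 ) * 19^1*23^1*107^(-1) 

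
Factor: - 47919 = -3^1*15973^1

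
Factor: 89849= 89849^1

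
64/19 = 3+7/19 = 3.37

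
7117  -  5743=1374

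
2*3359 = 6718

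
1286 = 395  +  891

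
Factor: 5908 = 2^2* 7^1* 211^1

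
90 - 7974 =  - 7884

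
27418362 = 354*77453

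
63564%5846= 5104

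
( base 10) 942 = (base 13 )576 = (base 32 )te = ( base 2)1110101110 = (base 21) 22I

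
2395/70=34+3/14=34.21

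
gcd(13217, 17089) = 1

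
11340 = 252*45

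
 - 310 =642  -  952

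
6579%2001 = 576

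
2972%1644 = 1328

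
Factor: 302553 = 3^2*33617^1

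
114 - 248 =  - 134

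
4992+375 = 5367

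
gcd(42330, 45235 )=415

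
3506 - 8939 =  - 5433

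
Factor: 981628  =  2^2 *245407^1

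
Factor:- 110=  - 2^1*5^1 * 11^1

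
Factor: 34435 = 5^1*71^1*97^1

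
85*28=2380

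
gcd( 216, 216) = 216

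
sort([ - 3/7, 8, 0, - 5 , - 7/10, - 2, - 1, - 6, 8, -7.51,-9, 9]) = [ - 9,-7.51, - 6,-5, - 2,-1,  -  7/10,- 3/7, 0,8,8 , 9]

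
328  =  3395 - 3067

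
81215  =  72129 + 9086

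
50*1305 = 65250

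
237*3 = 711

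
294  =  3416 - 3122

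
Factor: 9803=9803^1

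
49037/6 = 8172 + 5/6 = 8172.83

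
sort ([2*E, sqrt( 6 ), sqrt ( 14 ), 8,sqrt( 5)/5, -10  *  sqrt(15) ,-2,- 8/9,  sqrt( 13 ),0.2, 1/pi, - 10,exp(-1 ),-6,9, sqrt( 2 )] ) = [ - 10*sqrt( 15 ), - 10, - 6, - 2, - 8/9, 0.2,  1/pi,exp( - 1),sqrt(5 )/5,sqrt( 2 ),sqrt(6 ), sqrt( 13),sqrt(14),  2 * E,  8, 9] 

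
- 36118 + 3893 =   -  32225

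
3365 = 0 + 3365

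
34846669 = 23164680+11681989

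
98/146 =49/73 = 0.67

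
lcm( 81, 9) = 81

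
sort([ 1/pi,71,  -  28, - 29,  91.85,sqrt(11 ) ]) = [ - 29, - 28 , 1/pi,sqrt( 11 ) , 71, 91.85 ]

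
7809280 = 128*61010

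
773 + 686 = 1459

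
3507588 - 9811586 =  - 6303998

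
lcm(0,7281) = 0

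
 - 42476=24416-66892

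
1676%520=116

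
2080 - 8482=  - 6402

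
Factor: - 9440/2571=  - 2^5*3^( - 1)* 5^1*59^1*857^( - 1)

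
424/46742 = 212/23371 =0.01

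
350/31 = 350/31 = 11.29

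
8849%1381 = 563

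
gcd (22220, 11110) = 11110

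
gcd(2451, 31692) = 57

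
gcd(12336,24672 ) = 12336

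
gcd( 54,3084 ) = 6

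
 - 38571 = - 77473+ 38902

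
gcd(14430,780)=390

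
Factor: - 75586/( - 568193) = 2^1*7^1*5399^1*568193^( -1 )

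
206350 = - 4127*( - 50 )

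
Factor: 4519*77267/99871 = 4519^1 * 77267^1* 99871^( - 1)=349169573/99871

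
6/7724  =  3/3862 =0.00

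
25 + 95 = 120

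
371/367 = 371/367=1.01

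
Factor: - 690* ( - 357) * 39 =2^1*3^3*5^1*7^1*13^1*17^1*23^1 = 9606870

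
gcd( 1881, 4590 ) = 9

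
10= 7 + 3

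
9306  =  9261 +45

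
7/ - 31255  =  -1/4465 = - 0.00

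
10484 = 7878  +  2606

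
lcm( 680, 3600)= 61200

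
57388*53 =3041564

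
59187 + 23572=82759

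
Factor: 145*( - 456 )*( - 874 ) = 57788880 = 2^4*3^1*5^1 * 19^2*23^1*29^1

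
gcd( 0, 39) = 39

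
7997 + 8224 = 16221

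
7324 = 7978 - 654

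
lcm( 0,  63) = 0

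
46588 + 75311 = 121899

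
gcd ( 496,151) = 1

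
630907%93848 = 67819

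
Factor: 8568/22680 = 17/45=3^(  -  2 )*5^( - 1 ) * 17^1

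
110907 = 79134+31773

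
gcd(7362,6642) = 18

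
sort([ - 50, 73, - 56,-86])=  [ - 86, - 56, - 50, 73] 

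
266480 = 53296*5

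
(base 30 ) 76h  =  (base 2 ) 1100101100001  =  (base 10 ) 6497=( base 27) 8OH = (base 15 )1DD2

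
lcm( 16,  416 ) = 416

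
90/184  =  45/92 = 0.49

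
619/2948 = 619/2948 = 0.21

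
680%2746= 680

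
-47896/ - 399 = 120 + 16/399 = 120.04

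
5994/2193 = 2+536/731=2.73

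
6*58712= 352272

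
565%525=40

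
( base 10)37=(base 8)45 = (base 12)31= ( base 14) 29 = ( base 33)14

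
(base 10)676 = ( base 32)l4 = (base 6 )3044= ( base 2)1010100100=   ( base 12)484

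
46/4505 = 46/4505 =0.01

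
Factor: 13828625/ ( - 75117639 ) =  - 3^( - 1 )*5^3 * 101^( - 1 ) *110629^1*247913^ (-1)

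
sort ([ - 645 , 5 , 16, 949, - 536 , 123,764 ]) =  [- 645,- 536,5, 16, 123, 764,949 ]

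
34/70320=17/35160=0.00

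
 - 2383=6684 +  -9067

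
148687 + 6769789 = 6918476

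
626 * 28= 17528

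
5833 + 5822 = 11655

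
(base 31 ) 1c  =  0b101011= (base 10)43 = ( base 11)3A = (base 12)37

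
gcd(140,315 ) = 35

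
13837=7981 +5856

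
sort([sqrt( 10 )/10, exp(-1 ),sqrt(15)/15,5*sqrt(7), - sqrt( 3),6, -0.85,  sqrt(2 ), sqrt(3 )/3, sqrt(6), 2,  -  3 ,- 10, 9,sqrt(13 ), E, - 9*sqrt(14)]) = [- 9*sqrt(14 ),-10, -3,  -  sqrt ( 3), - 0.85,sqrt(15 ) /15, sqrt(10) /10, exp ( - 1), sqrt( 3 )/3,sqrt( 2), 2,sqrt(6),E, sqrt(13 ), 6, 9,5*sqrt( 7 )] 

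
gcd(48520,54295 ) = 5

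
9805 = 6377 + 3428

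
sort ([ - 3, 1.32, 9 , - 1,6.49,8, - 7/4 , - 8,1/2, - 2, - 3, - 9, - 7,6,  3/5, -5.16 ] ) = [ - 9, - 8, - 7, - 5.16, - 3, - 3, - 2,- 7/4, - 1, 1/2,3/5, 1.32, 6, 6.49 , 8, 9 ] 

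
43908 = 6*7318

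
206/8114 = 103/4057 = 0.03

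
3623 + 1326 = 4949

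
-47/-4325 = 47/4325 = 0.01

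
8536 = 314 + 8222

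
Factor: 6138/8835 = 2^1*3^1*5^(-1)*11^1*19^ ( - 1 ) = 66/95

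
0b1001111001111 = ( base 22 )AAB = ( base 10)5071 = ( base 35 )44V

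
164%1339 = 164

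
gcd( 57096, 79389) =9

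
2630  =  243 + 2387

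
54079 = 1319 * 41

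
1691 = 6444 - 4753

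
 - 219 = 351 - 570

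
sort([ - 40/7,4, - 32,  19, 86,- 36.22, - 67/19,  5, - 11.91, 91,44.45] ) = [ -36.22, - 32, - 11.91, - 40/7, - 67/19, 4,5,  19,44.45 , 86 , 91]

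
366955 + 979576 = 1346531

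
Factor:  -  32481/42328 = -2^( - 3)*3^4*11^(  -  1)*13^( - 1)*37^( - 1)*401^1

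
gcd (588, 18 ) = 6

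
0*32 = 0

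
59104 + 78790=137894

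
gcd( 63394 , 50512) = 2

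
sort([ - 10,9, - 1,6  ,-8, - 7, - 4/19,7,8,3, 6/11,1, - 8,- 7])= [-10,-8, - 8,  -  7, - 7, - 1, - 4/19, 6/11,1,3,6 , 7,8,9]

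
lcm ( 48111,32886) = 2597994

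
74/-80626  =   - 37/40313 = - 0.00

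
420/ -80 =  - 6+3/4 = - 5.25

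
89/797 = 89/797 = 0.11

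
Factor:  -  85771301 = - 7^1*11^1*19^1*23^1*2549^1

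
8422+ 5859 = 14281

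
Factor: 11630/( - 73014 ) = - 3^( - 1)*5^1*43^( - 1 )*283^( - 1 )*1163^1 = - 5815/36507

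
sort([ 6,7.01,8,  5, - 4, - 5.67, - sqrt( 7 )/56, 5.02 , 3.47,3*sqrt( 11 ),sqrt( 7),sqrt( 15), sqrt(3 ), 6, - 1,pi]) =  [ - 5.67, - 4,-1, - sqrt(7)/56,sqrt( 3 ),sqrt( 7),pi,3.47,sqrt( 15)  ,  5, 5.02 , 6,6, 7.01  ,  8,3  *  sqrt( 11 )]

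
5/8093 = 5/8093 = 0.00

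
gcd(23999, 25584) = 1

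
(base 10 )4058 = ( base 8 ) 7732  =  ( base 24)712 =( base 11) 305A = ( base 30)4F8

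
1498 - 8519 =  - 7021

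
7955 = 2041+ 5914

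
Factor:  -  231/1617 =-7^( - 1) = - 1/7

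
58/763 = 58/763 =0.08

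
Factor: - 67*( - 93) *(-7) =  - 43617 =-3^1*7^1*31^1 * 67^1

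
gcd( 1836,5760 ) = 36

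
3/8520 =1/2840 =0.00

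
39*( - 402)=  - 15678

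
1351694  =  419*3226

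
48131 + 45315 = 93446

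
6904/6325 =6904/6325 =1.09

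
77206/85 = 908  +  26/85 = 908.31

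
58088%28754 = 580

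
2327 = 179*13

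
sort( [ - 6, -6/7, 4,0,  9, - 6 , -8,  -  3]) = [ - 8, - 6, - 6, - 3, - 6/7,0, 4, 9] 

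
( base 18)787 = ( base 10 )2419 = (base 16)973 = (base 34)235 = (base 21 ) 5a4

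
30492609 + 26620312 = 57112921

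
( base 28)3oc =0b101111011100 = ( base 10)3036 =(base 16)bdc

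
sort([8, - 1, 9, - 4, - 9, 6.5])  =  [ - 9, - 4 , - 1, 6.5,8, 9 ] 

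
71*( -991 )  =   - 70361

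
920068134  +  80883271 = 1000951405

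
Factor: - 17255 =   -  5^1 * 7^1*17^1*29^1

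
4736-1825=2911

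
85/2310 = 17/462 =0.04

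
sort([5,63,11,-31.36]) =[-31.36, 5, 11,63 ] 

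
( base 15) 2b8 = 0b1001101111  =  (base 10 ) 623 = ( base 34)ib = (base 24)11n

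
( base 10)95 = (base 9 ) 115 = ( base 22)47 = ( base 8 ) 137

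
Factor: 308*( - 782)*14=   -  2^4 * 7^2*11^1*17^1 *23^1 = - 3371984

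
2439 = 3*813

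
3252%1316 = 620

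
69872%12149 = 9127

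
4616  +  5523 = 10139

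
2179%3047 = 2179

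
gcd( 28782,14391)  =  14391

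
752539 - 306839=445700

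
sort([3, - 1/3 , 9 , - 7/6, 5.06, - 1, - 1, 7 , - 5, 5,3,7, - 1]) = [ - 5, - 7/6, - 1,-1, -1 ,- 1/3,  3, 3,  5, 5.06,7, 7 , 9] 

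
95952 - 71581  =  24371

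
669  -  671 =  - 2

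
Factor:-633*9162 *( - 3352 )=2^4*3^3 * 211^1*419^1*509^1 = 19440078192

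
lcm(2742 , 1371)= 2742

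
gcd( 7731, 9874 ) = 1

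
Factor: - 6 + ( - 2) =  - 2^3 = - 8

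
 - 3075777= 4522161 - 7597938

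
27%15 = 12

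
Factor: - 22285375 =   -  5^3 * 7^1*25469^1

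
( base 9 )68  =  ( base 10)62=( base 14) 46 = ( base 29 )24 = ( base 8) 76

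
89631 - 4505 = 85126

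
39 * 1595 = 62205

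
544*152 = 82688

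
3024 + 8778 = 11802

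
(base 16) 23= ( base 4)203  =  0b100011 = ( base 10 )35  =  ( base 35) 10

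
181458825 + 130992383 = 312451208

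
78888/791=78888/791 = 99.73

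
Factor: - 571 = - 571^1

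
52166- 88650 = -36484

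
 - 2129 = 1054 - 3183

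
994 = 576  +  418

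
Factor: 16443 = 3^4*7^1 * 29^1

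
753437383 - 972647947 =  - 219210564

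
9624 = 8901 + 723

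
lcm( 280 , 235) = 13160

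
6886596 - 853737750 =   -  846851154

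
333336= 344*969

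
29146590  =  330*88323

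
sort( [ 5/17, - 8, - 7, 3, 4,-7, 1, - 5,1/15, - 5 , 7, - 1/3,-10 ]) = [ - 10, - 8, - 7, - 7,- 5,- 5, - 1/3, 1/15,5/17,1, 3 , 4, 7]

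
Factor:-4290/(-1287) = 10/3 = 2^1*3^( - 1 ) * 5^1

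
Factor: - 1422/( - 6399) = 2^1*3^ ( - 2) = 2/9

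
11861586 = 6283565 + 5578021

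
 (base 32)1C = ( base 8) 54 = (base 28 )1G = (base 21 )22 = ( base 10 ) 44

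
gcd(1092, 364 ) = 364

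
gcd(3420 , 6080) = 380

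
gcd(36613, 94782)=1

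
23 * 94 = 2162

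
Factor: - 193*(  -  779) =150347 = 19^1*41^1*193^1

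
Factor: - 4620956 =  - 2^2*1155239^1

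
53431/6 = 53431/6 = 8905.17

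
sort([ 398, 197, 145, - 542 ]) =[ - 542 , 145,  197, 398]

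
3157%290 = 257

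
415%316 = 99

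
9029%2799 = 632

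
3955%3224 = 731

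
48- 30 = 18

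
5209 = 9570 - 4361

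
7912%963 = 208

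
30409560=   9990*3044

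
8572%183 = 154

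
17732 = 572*31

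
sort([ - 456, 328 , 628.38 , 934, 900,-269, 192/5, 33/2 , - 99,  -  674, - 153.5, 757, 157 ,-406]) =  [ - 674 ,-456,-406, - 269 , - 153.5, - 99,33/2,192/5,157,328,628.38, 757, 900 , 934 ] 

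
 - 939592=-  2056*457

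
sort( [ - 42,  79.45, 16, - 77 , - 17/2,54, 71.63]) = [  -  77,-42, - 17/2 , 16,54,71.63, 79.45] 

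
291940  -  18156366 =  - 17864426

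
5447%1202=639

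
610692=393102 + 217590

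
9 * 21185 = 190665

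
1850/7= 1850/7 = 264.29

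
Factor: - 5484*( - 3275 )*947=17008214700 = 2^2*3^1*5^2*131^1 * 457^1 * 947^1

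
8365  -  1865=6500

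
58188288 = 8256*7048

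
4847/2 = 4847/2=2423.50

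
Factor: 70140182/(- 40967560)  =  -35070091/20483780= - 2^( - 2)*5^(-1)* 7^1 * 1024189^ (- 1) * 5010013^1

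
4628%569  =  76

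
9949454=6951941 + 2997513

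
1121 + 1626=2747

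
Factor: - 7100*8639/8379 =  - 61336900/8379=- 2^2*3^( - 2)*5^2*7^( - 2)*19^ ( - 1 )*53^1*71^1*163^1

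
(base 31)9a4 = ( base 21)K6H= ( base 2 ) 10001100000011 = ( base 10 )8963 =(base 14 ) 33a3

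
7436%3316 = 804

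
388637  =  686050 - 297413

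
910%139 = 76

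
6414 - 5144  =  1270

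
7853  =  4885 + 2968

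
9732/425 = 22 + 382/425 =22.90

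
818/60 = 13 + 19/30 = 13.63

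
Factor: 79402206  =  2^1 * 3^1* 13^1*17^1*233^1*257^1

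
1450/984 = 1 + 233/492 = 1.47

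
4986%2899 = 2087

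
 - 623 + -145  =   - 768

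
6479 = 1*6479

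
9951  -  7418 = 2533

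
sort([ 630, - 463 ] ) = [ - 463,630] 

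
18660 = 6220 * 3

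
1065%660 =405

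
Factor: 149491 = 149491^1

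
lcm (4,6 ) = 12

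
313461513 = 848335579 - 534874066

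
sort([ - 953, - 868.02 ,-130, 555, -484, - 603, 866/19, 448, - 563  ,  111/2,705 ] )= [ - 953, - 868.02, - 603,- 563,-484, - 130, 866/19, 111/2, 448, 555 , 705]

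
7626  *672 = 5124672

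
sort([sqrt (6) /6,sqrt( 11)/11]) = [sqrt( 11)/11, sqrt (6)/6 ]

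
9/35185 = 9/35185 = 0.00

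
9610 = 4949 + 4661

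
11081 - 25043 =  - 13962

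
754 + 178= 932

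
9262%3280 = 2702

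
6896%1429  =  1180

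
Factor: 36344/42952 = 11^1*13^( - 1 ) = 11/13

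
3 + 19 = 22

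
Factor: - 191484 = - 2^2* 3^5*197^1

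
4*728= 2912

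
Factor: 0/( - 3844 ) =0 = 0^1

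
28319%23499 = 4820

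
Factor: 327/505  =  3^1*5^( - 1) * 101^( - 1)*109^1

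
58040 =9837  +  48203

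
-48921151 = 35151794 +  -84072945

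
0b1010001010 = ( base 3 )220002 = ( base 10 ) 650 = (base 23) 156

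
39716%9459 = 1880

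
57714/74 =779+34/37 = 779.92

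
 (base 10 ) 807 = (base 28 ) 10N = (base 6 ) 3423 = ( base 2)1100100111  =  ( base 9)1086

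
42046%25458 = 16588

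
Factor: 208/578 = 2^3*13^1*17^( - 2)  =  104/289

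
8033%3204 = 1625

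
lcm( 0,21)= 0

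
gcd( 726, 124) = 2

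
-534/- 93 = 178/31=   5.74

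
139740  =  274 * 510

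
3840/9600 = 2/5=0.40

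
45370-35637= 9733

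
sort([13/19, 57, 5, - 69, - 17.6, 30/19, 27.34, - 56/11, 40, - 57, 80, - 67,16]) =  [ - 69, - 67, - 57, - 17.6, - 56/11, 13/19, 30/19,5,16,27.34,  40,57,80 ]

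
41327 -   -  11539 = 52866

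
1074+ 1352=2426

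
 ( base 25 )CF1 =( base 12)4684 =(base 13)377B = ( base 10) 7876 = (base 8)17304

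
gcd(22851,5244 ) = 3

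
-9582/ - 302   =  4791/151 = 31.73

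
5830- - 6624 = 12454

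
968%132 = 44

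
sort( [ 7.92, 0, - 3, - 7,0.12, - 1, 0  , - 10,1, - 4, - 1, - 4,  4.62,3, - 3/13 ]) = [-10,-7, -4,- 4,-3,-1,-1,- 3/13,0,0, 0.12, 1, 3,4.62, 7.92]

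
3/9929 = 3/9929 = 0.00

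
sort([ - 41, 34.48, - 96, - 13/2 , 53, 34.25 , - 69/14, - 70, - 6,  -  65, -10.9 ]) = [ - 96, - 70, - 65,- 41, - 10.9,-13/2, - 6, - 69/14, 34.25, 34.48, 53] 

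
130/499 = 130/499 = 0.26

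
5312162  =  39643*134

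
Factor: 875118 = 2^1 * 3^1*157^1*929^1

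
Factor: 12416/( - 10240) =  - 97/80 = - 2^( - 4)*5^( - 1)*97^1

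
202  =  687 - 485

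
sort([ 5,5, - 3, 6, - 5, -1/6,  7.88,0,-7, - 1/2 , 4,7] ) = [ - 7, - 5, - 3, - 1/2,-1/6 , 0,4,5, 5,6,7 , 7.88]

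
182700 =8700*21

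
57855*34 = 1967070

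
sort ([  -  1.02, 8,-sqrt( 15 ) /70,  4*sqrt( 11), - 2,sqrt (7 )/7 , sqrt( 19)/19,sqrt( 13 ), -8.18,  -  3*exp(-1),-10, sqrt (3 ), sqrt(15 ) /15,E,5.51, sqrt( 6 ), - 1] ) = [ - 10 , - 8.18,-2, - 3*exp ( - 1), - 1.02,-1, - sqrt( 15 ) /70,sqrt( 19) /19, sqrt (15)/15, sqrt(7 ) /7, sqrt(3), sqrt( 6),E,  sqrt( 13), 5.51,8, 4 * sqrt(11 ) ]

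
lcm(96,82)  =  3936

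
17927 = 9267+8660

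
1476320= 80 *18454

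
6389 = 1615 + 4774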